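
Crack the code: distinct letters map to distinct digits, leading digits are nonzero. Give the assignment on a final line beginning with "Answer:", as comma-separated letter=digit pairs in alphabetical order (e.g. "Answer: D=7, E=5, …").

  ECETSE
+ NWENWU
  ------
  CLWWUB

Step 1. [col 1: E + U ≡ B (mod 10)] no forcing yet in column 1 (carry-in 0); B=3 is free and consistent — try it ⇒ B=3.
Step 2. [col 1: E + U ≡ B (mod 10)] no forcing yet in column 1 (carry-in 0); E=4 is free and consistent — try it ⇒ E=4.
Step 3. [col 1: E + U ≡ B (mod 10)] from column 1 (E=4, B=3, carry-in 0, digits 3,4 already taken and all letters distinct): U must equal 9, so U=9.
Step 4. [col 2: S + W ≡ U (mod 10)] no forcing yet in column 2 (carry-in 1); S=0 is free and consistent — try it ⇒ S=0.
Step 5. [col 2: S + W ≡ U (mod 10)] column 2 reads S+W+carry(1)=U with S=0, U=9; with digits 0,3,4,9 already taken and all letters distinct, the only value for W is 8. So W=8.
Step 6. [col 3: T + N ≡ W (mod 10)] several values work for T in column 3 (T + N ≡ W (mod 10), carry-in 0); try T=6. So T=6.
Step 7. [col 3: T + N ≡ W (mod 10)] in column 3 we have T+N≡W with carry-in 0; given T=6, W=8 and digits 0,3,4,6,8,9 already taken and all letters distinct, that pins N to 2, so N=2.
Step 8. [col 5: C + W ≡ L (mod 10)] column 5: given W=8, carry-in 0, and digits 0,2,3,4,6,8,9 already taken and all letters distinct, C+W≡L (mod 10) forces C=7 ⇒ C=7.
Step 9. [col 5: C + W ≡ L (mod 10)] column 5 reads C+W+carry(0)=L with C=7, W=8; with digits 0,2,3,4,6,7,8,9 already taken and all letters distinct, the only value for L is 5. So L=5.

Answer: B=3, C=7, E=4, L=5, N=2, S=0, T=6, U=9, W=8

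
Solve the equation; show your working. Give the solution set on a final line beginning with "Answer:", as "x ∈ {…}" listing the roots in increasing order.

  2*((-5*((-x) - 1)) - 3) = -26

Step 1. [2*((-5*((-x) - 1)) - 3) = -26] 2·(inner) — divide through by 2 ⇒ div: (-5*((-x) - 1)) - 3 = -13.
Step 2. [(-5*((-x) - 1)) - 3 = -13] add 3: x sits inside (… - 3). So sub: -5*((-x) - 1) = -10.
Step 3. [-5*((-x) - 1) = -10] -5 out front; divide by -5 ⇒ div: (-x) - 1 = 2.
Step 4. [(-x) - 1 = 2] peel the -1: add 1 from each side, so sub: -x = 3.
Step 5. [-x = 3] flip signs both sides, so neg: x = -3.

Answer: x ∈ {-3}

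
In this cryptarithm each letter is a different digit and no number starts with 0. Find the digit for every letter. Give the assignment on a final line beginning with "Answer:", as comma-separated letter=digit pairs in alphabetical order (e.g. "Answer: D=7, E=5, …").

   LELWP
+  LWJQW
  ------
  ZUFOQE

Step 1. [col 1: P + W ≡ E (mod 10)] E=3 is one option consistent with column 1 (P + W ≡ E (mod 10), carry-in 0) — take it, so E=3.
Step 2. [Z] Z is the leading digit of a 6-digit sum of two 5-digit numbers; the final carry is exactly 1 ⇒ Z=1.
Step 3. [col 1: P + W ≡ E (mod 10)] P=4 is one option consistent with column 1 (P + W ≡ E (mod 10), carry-in 0) — take it. So P=4.
Step 4. [col 1: P + W ≡ E (mod 10)] column 1 reads P+W+carry(0)=E with P=4, E=3; with digits 1,3,4 already taken and all letters distinct, the only value for W is 9, so W=9.
Step 5. [col 2: W + Q ≡ Q (mod 10)] no forcing yet in column 2 (carry-in 1); Q=6 is free and consistent — try it, so Q=6.
Step 6. [col 3: L + J ≡ O (mod 10)] several values work for O in column 3 (L + J ≡ O (mod 10), carry-in 1); try O=8, so O=8.
Step 7. [col 3: L + J ≡ O (mod 10)] column 3 (L + J ≡ O (mod 10), carry-in 1) doesn't pin J yet; pick J=0 and continue, so J=0.
Step 8. [col 3: L + J ≡ O (mod 10)] column 3: given J=0, O=8, carry-in 1, and digits 0,1,3,4,6,8,9 already taken and all letters distinct, L+J≡O (mod 10) forces L=7, so L=7.
Step 9. [col 4: E + W ≡ F (mod 10)] from column 4 (E=3, W=9, carry-in 0, digits 0,1,3,4,6,7,8,9 already taken and all letters distinct): F must equal 2. So F=2.
Step 10. [col 5: L + L ≡ U (mod 10)] column 5 reads L+L+carry(1)=U with L=7; with digits 0,1,2,3,4,6,7,8,9 already taken and all letters distinct, the only value for U is 5, so U=5.

Answer: E=3, F=2, J=0, L=7, O=8, P=4, Q=6, U=5, W=9, Z=1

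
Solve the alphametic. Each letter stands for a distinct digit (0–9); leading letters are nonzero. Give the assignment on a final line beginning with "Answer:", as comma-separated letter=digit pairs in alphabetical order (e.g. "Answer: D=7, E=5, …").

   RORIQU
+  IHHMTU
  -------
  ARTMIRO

Step 1. [A] the sum has 7 digits but both addends have 6; that extra leading digit A is the final carry, namely 1 ⇒ A=1.
Step 2. [col 1: U + U ≡ O (mod 10)] O=8 is one option consistent with column 1 (U + U ≡ O (mod 10), carry-in 0) — take it, so O=8.
Step 3. [col 1: U + U ≡ O (mod 10)] column 1 (U + U ≡ O (mod 10), carry-in 0) doesn't pin U yet; pick U=4 and continue ⇒ U=4.
Step 4. [col 2: Q + T ≡ R (mod 10)] column 2 (Q + T ≡ R (mod 10), carry-in 0) doesn't pin Q yet; pick Q=5 and continue, so Q=5.
Step 5. [col 2: Q + T ≡ R (mod 10)] several values work for T in column 2 (Q + T ≡ R (mod 10), carry-in 0); try T=2 ⇒ T=2.
Step 6. [col 2: Q + T ≡ R (mod 10)] column 2: given Q=5, T=2, carry-in 0, and digits 1,2,4,5,8 already taken and all letters distinct, Q+T≡R (mod 10) forces R=7, so R=7.
Step 7. [col 3: I + M ≡ I (mod 10)] in column 3 we have I+M≡I with carry-in 0; given nothing yet and digits 1,2,4,5,7,8 already taken and all letters distinct, that pins M to 0 ⇒ M=0.
Step 8. [col 3: I + M ≡ I (mod 10)] column 3 (I + M ≡ I (mod 10), carry-in 0) doesn't pin I yet; pick I=9 and continue, so I=9.
Step 9. [col 4: R + H ≡ M (mod 10)] from column 4 (R=7, M=0, carry-in 0, digits 0,1,2,4,5,7,8,9 already taken and all letters distinct): H must equal 3 ⇒ H=3.

Answer: A=1, H=3, I=9, M=0, O=8, Q=5, R=7, T=2, U=4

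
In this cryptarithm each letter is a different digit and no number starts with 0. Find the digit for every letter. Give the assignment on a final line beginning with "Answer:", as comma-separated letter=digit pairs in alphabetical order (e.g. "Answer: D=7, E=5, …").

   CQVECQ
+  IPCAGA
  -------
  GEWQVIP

Step 1. [col 1: Q + A ≡ P (mod 10)] P=0 is one option consistent with column 1 (Q + A ≡ P (mod 10), carry-in 0) — take it, so P=0.
Step 2. [G] G is the leading digit of a 7-digit sum of two 6-digit numbers; the final carry is exactly 1. So G=1.
Step 3. [col 1: Q + A ≡ P (mod 10)] no forcing yet in column 1 (carry-in 0); A=8 is free and consistent — try it. So A=8.
Step 4. [col 1: Q + A ≡ P (mod 10)] in column 1 we have Q+A≡P with carry-in 0; given A=8, P=0 and digits 0,1,8 already taken and all letters distinct, that pins Q to 2 ⇒ Q=2.
Step 5. [col 2: C + G ≡ I (mod 10)] several values work for I in column 2 (C + G ≡ I (mod 10), carry-in 1); try I=9. So I=9.
Step 6. [col 2: C + G ≡ I (mod 10)] in column 2 we have C+G≡I with carry-in 1; given G=1, I=9 and digits 0,1,2,8,9 already taken and all letters distinct, that pins C to 7 ⇒ C=7.
Step 7. [col 3: E + A ≡ V (mod 10)] no forcing yet in column 3 (carry-in 0); E=6 is free and consistent — try it. So E=6.
Step 8. [col 3: E + A ≡ V (mod 10)] column 3: given E=6, A=8, carry-in 0, and digits 0,1,2,6,7,8,9 already taken and all letters distinct, E+A≡V (mod 10) forces V=4, so V=4.
Step 9. [col 5: Q + P ≡ W (mod 10)] from column 5 (Q=2, P=0, carry-in 1, digits 0,1,2,4,6,7,8,9 already taken and all letters distinct): W must equal 3 ⇒ W=3.

Answer: A=8, C=7, E=6, G=1, I=9, P=0, Q=2, V=4, W=3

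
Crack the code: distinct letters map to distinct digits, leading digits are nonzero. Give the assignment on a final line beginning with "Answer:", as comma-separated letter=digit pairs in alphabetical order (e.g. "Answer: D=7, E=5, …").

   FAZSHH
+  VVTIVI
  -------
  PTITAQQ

Step 1. [col 1: H + I ≡ Q (mod 10)] column 1 (H + I ≡ Q (mod 10), carry-in 0) doesn't pin I yet; pick I=6 and continue. So I=6.
Step 2. [col 1: H + I ≡ Q (mod 10)] several values work for H in column 1 (H + I ≡ Q (mod 10), carry-in 0); try H=8 ⇒ H=8.
Step 3. [col 1: H + I ≡ Q (mod 10)] column 1 reads H+I+carry(0)=Q with H=8, I=6; with digits 6,8 already taken and all letters distinct, the only value for Q is 4. So Q=4.
Step 4. [col 2: H + V ≡ Q (mod 10)] in column 2 we have H+V≡Q with carry-in 1; given H=8, Q=4 and digits 4,6,8 already taken and all letters distinct, that pins V to 5. So V=5.
Step 5. [col 3: S + I ≡ A (mod 10)] no forcing yet in column 3 (carry-in 1); S=3 is free and consistent — try it, so S=3.
Step 6. [P] the sum has 7 digits but both addends have 6; that extra leading digit P is the final carry, namely 1 ⇒ P=1.
Step 7. [col 3: S + I ≡ A (mod 10)] column 3 reads S+I+carry(1)=A with S=3, I=6; with digits 1,3,4,5,6,8 already taken and all letters distinct, the only value for A is 0. So A=0.
Step 8. [col 4: Z + T ≡ T (mod 10)] in column 4 we have Z+T≡T with carry-in 1; given nothing yet and digits 0,1,3,4,5,6,8 already taken and all letters distinct, that pins Z to 9 ⇒ Z=9.
Step 9. [col 4: Z + T ≡ T (mod 10)] no forcing yet in column 4 (carry-in 1); T=2 is free and consistent — try it ⇒ T=2.
Step 10. [col 6: F + V ≡ T (mod 10)] in column 6 we have F+V≡T with carry-in 0; given V=5, T=2 and digits 0,1,2,3,4,5,6,8,9 already taken and all letters distinct, that pins F to 7. So F=7.

Answer: A=0, F=7, H=8, I=6, P=1, Q=4, S=3, T=2, V=5, Z=9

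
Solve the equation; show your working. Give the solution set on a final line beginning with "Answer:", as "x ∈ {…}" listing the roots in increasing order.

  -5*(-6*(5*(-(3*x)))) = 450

Step 1. [-5*(-6*(5*(-(3*x)))) = 450] -5 out front; divide by -5, so div: -6*(5*(-(3*x))) = -90.
Step 2. [-6*(5*(-(3*x))) = -90] LHS = -6·(…); ÷-6 both sides. So div: 5*(-(3*x)) = 15.
Step 3. [5*(-(3*x)) = 15] 5 out front; divide by 5. So div: -(3*x) = 3.
Step 4. [-(3*x) = 3] flip signs both sides ⇒ neg: 3*x = -3.
Step 5. [3*x = -3] 3·(inner) — divide through by 3 ⇒ div: x = -1.

Answer: x ∈ {-1}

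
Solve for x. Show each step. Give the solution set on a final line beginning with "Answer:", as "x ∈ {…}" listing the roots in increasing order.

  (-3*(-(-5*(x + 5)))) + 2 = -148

Step 1. [(-3*(-(-5*(x + 5)))) + 2 = -148] subtract 2: x sits inside (… + 2), so sub: -3*(-(-5*(x + 5))) = -150.
Step 2. [-3*(-(-5*(x + 5))) = -150] -3 out front; divide by -3 ⇒ div: -(-5*(x + 5)) = 50.
Step 3. [-(-5*(x + 5)) = 50] leading − — multiply by −1 ⇒ neg: -5*(x + 5) = -50.
Step 4. [-5*(x + 5) = -50] LHS = -5·(…); ÷-5 both sides, so div: x + 5 = 10.
Step 5. [x + 5 = 10] the outer +5 inverts by subtracting 5, so sub: x = 5.

Answer: x ∈ {5}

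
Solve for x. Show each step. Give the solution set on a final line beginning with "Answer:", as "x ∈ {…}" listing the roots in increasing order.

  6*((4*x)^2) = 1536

Step 1. [6*((4*x)^2) = 1536] LHS = 6·(…); ÷6 both sides. So div: (4*x)^2 = 256.
Step 2. [(4*x)^2 = 256] √ both sides: 256 ≥ 0 gives two branches, so sqrt: 4*x = 16 or -16.
Step 3. [4*x = 16 or -16] 4 out front; divide by 4, so div: x = 4 or -4.

Answer: x ∈ {-4, 4}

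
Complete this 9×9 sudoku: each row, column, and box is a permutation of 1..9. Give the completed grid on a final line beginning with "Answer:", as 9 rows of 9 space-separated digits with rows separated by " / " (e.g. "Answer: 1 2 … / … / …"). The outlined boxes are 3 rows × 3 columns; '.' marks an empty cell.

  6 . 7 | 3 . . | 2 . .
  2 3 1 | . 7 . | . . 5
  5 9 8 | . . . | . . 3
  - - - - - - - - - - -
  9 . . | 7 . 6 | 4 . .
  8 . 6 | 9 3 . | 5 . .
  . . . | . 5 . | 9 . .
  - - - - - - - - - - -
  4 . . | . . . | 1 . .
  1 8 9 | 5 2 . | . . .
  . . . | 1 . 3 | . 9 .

Step 1. [r7c8∈{2,3,5,6,7,8}] across col 8, 5 lands solely at r7c8 ⇒ r7c8=5.
Step 2. [r1c2∈{4}] r1c2 has the single candidate 4. So r1c2=4.
Step 3. [r5c6∈{1,2,4}] 4 has one home in row 5: r5c6 ⇒ r5c6=4.
Step 4. [r9c1∈{7}] r9c1's peers cover all but 7. So r9c1=7.
Step 5. [r1c9∈{1,8,9}] r1c9 is the only open cell in col 9 admitting 9, so r1c9=9.
Step 6. [r8c6∈{7}] only 7 remains possible at r8c6, so r8c6=7.
Step 7. [r7c9∈{2,6,7,8}] r7c9 is the only open cell in row 7 admitting 7. So r7c9=7.
Step 8. [r9c9∈{2,4,6,8}] r9c9 is the only open cell in box 9 admitting 2, so r9c9=2.
Step 9. [r5c9∈{1}] only 1 remains possible at r5c9, so r5c9=1.
Step 10. [r4c9∈{8}] nothing but 8 survives at r4c9, so r4c9=8.
Step 11. [r4c5∈{1}] r4c5 has the single candidate 1. So r4c5=1.
Step 12. [r1c5∈{8}] r1c5 has the single candidate 8 ⇒ r1c5=8.
Step 13. [r6c1∈{3}] nothing but 3 survives at r6c1 ⇒ r6c1=3.
Step 14. [r2c8∈{4,6,8}] col 8 places 8 nowhere but r2c8, so r2c8=8.
Step 15. [r3c8∈{1,4,6,7}] 4 has one home in box 3: r3c8. So r3c8=4.
Step 16. [r3c5∈{6}] r3c5's peers cover all but 6 ⇒ r3c5=6.
Step 17. [r3c6∈{1,2}] r3c6 is the only open cell in row 3 admitting 1 ⇒ r3c6=1.
Step 18. [r6c6∈{2,8}] across col 6, 2 lands solely at r6c6. So r6c6=2.
Step 19. [r7c4∈{6,8}] in col 4, 6 fits only at r7c4, so r7c4=6.
Step 20. [r7c2∈{2}] r7c2's peers cover all but 2 ⇒ r7c2=2.
Step 21. [r4c8∈{2,3}] 3 has one home in row 4: r4c8. So r4c8=3.
Step 22. [r8c8∈{6}] nothing but 6 survives at r8c8. So r8c8=6.
Step 23. [r6c8∈{7}] r6c8's peers cover all but 7. So r6c8=7.
Step 24. [r4c2∈{5}] r4c2's peers cover all but 5 ⇒ r4c2=5.
Step 25. [r7c6∈{8,9}] 8 has one home in row 7: r7c6, so r7c6=8.
Step 26. [r5c8∈{2}] r5c8's peers cover all but 2, so r5c8=2.
Step 27. [r8c7∈{3}] r8c7 has the single candidate 3. So r8c7=3.
Step 28. [r6c3∈{4}] r6c3 is down to just 4, so r6c3=4.
Step 29. [r9c7∈{8}] r9c7 is down to just 8. So r9c7=8.
Step 30. [r2c7∈{6}] only 6 remains possible at r2c7, so r2c7=6.
Step 31. [r3c4∈{2}] r3c4 has the single candidate 2 ⇒ r3c4=2.
Step 32. [r6c2∈{1}] nothing but 1 survives at r6c2. So r6c2=1.
Step 33. [r9c2∈{6}] r9c2 is down to just 6. So r9c2=6.
Step 34. [r7c5∈{9}] r7c5 is down to just 9 ⇒ r7c5=9.
Step 35. [r2c4∈{4}] r2c4 has the single candidate 4. So r2c4=4.
Step 36. [r6c9∈{6}] r6c9's peers cover all but 6, so r6c9=6.
Step 37. [r5c2∈{7}] only 7 remains possible at r5c2. So r5c2=7.
Step 38. [r4c3∈{2}] nothing but 2 survives at r4c3 ⇒ r4c3=2.
Step 39. [r9c5∈{4}] nothing but 4 survives at r9c5. So r9c5=4.
Step 40. [r2c6∈{9}] only 9 remains possible at r2c6 ⇒ r2c6=9.
Step 41. [r1c8∈{1}] nothing but 1 survives at r1c8, so r1c8=1.
Step 42. [r1c6∈{5}] nothing but 5 survives at r1c6, so r1c6=5.
Step 43. [r3c7∈{7}] r3c7 is down to just 7 ⇒ r3c7=7.
Step 44. [r7c3∈{3}] r7c3 has the single candidate 3, so r7c3=3.
Step 45. [r9c3∈{5}] nothing but 5 survives at r9c3 ⇒ r9c3=5.
Step 46. [r6c4∈{8}] r6c4's peers cover all but 8, so r6c4=8.
Step 47. [r8c9∈{4}] only 4 remains possible at r8c9. So r8c9=4.

Answer: 6 4 7 3 8 5 2 1 9 / 2 3 1 4 7 9 6 8 5 / 5 9 8 2 6 1 7 4 3 / 9 5 2 7 1 6 4 3 8 / 8 7 6 9 3 4 5 2 1 / 3 1 4 8 5 2 9 7 6 / 4 2 3 6 9 8 1 5 7 / 1 8 9 5 2 7 3 6 4 / 7 6 5 1 4 3 8 9 2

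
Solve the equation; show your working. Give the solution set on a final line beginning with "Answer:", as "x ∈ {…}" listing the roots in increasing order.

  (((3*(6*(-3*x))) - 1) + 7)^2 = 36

Step 1. [(((3*(6*(-3*x))) - 1) + 7)^2 = 36] LHS squared, RHS 36 ≥ 0: apply √ (±), so sqrt: ((3*(6*(-3*x))) - 1) + 7 = 6 or -6.
Step 2. [((3*(6*(-3*x))) - 1) + 7 = 6 or -6] peel the +7: subtract 7 from each side ⇒ sub: (3*(6*(-3*x))) - 1 = -1 or -13.
Step 3. [(3*(6*(-3*x))) - 1 = -1 or -13] the outer -1 inverts by adding 1 ⇒ sub: 3*(6*(-3*x)) = 0 or -12.
Step 4. [3*(6*(-3*x)) = 0 or -12] LHS = 3·(…); ÷3 both sides, so div: 6*(-3*x) = 0 or -4.
Step 5. [6*(-3*x) = 0 or -4] 6·(inner) — divide through by 6 ⇒ div: -3*x = 0 or -2/3.
Step 6. [-3*x = 0 or -2/3] LHS = -3·(…); ÷-3 both sides. So div: x = 0 or 2/9.

Answer: x ∈ {0, 2/9}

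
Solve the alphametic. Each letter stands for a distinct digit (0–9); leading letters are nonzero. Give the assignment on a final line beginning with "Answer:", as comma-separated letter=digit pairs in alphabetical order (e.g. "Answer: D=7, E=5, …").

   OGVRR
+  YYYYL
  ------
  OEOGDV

Step 1. [col 1: R + L ≡ V (mod 10)] column 1 (R + L ≡ V (mod 10), carry-in 0) doesn't pin R yet; pick R=6 and continue ⇒ R=6.
Step 2. [col 1: R + L ≡ V (mod 10)] several values work for V in column 1 (R + L ≡ V (mod 10), carry-in 0); try V=3 ⇒ V=3.
Step 3. [col 1: R + L ≡ V (mod 10)] column 1: given R=6, V=3, carry-in 0, and digits 3,6 already taken and all letters distinct, R+L≡V (mod 10) forces L=7. So L=7.
Step 4. [O] O is the leading digit of a 6-digit sum of two 5-digit numbers; the final carry is exactly 1 ⇒ O=1.
Step 5. [col 2: R + Y ≡ D (mod 10)] Y=8 is one option consistent with column 2 (R + Y ≡ D (mod 10), carry-in 1) — take it, so Y=8.
Step 6. [col 2: R + Y ≡ D (mod 10)] in column 2 we have R+Y≡D with carry-in 1; given R=6, Y=8 and digits 1,3,6,7,8 already taken and all letters distinct, that pins D to 5 ⇒ D=5.
Step 7. [col 3: V + Y ≡ G (mod 10)] in column 3 we have V+Y≡G with carry-in 1; given V=3, Y=8 and digits 1,3,5,6,7,8 already taken and all letters distinct, that pins G to 2 ⇒ G=2.
Step 8. [col 5: O + Y ≡ E (mod 10)] in column 5 we have O+Y≡E with carry-in 1; given O=1, Y=8 and digits 1,2,3,5,6,7,8 already taken and all letters distinct, that pins E to 0. So E=0.

Answer: D=5, E=0, G=2, L=7, O=1, R=6, V=3, Y=8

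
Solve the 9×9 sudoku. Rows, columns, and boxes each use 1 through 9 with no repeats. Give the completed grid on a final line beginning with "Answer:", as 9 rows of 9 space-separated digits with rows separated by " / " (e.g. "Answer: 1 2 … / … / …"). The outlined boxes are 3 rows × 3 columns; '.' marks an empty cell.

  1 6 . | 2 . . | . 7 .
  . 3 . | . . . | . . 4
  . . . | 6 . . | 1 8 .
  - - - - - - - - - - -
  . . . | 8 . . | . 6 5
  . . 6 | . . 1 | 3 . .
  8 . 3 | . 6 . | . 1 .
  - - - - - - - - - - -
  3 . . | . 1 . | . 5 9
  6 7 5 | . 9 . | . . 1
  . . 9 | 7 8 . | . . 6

Step 1. [r7c4∈{4}] nothing but 4 survives at r7c4, so r7c4=4.
Step 2. [r9c6∈{2,3,5}] across row 9, 5 lands solely at r9c6 ⇒ r9c6=5.
Step 3. [r4c3∈{1,2,4,7}] in col 3, 1 fits only at r4c3. So r4c3=1.
Step 4. [r7c7∈{2,7,8}] 7 has one home in row 7: r7c7. So r7c7=7.
Step 5. [r1c9∈{3}] only 3 remains possible at r1c9, so r1c9=3.
Step 6. [r3c9∈{2}] nothing but 2 survives at r3c9, so r3c9=2.
Step 7. [r2c8∈{9}] r2c8 is down to just 9. So r2c8=9.
Step 8. [r1c6∈{4,8,9}] 9 has one home in row 1: r1c6 ⇒ r1c6=9.
Step 9. [r1c3∈{4,8}] r1c3 is the only open cell in row 1 admitting 8, so r1c3=8.
Step 10. [r3c3∈{4,7}] in col 3, 4 fits only at r3c3 ⇒ r3c3=4.
Step 11. [r7c3∈{2}] r7c3 has the single candidate 2. So r7c3=2.
Step 12. [r9c1∈{4}] nothing but 4 survives at r9c1. So r9c1=4.
Step 13. [r8c6∈{2,3}] across box 8, 2 lands solely at r8c6 ⇒ r8c6=2.
Step 14. [r2c1∈{2,5,7}] 2 has one home in row 2: r2c1, so r2c1=2.
Step 15. [r9c7∈{2}] r9c7 has the single candidate 2, so r9c7=2.
Step 16. [r6c2∈{2,4,5,9}] in row 6, 2 fits only at r6c2, so r6c2=2.
Step 17. [r4c5∈{2,3,4,7}] r4c5 is the only open cell in row 4 admitting 2 ⇒ r4c5=2.
Step 18. [r6c4∈{5,9}] row 6 places 5 nowhere but r6c4 ⇒ r6c4=5.
Step 19. [r4c6∈{3,4,7}] row 4 places 3 nowhere but r4c6 ⇒ r4c6=3.
Step 20. [r3c6∈{7}] r3c6 has the single candidate 7 ⇒ r3c6=7.
Step 21. [r2c5∈{5}] r2c5 is down to just 5. So r2c5=5.
Step 22. [r5c5∈{4,7}] 7 has one home in col 5: r5c5, so r5c5=7.
Step 23. [r5c4∈{9}] only 9 remains possible at r5c4. So r5c4=9.
Step 24. [r6c7∈{4,9}] across row 6, 9 lands solely at r6c7, so r6c7=9.
Step 25. [r4c7∈{4}] only 4 remains possible at r4c7. So r4c7=4.
Step 26. [r5c1∈{5}] nothing but 5 survives at r5c1. So r5c1=5.
Step 27. [r3c1∈{9}] r3c1's peers cover all but 9 ⇒ r3c1=9.
Step 28. [r8c8∈{3,4}] across row 8, 4 lands solely at r8c8. So r8c8=4.
Step 29. [r2c4∈{1}] nothing but 1 survives at r2c4, so r2c4=1.
Step 30. [r5c9∈{8}] r5c9's peers cover all but 8 ⇒ r5c9=8.
Step 31. [r3c2∈{5}] nothing but 5 survives at r3c2 ⇒ r3c2=5.
Step 32. [r4c2∈{9}] only 9 remains possible at r4c2 ⇒ r4c2=9.
Step 33. [r7c6∈{6}] only 6 remains possible at r7c6, so r7c6=6.
Step 34. [r6c6∈{4}] r6c6 has the single candidate 4 ⇒ r6c6=4.
Step 35. [r2c3∈{7}] nothing but 7 survives at r2c3, so r2c3=7.
Step 36. [r8c7∈{8}] r8c7's peers cover all but 8 ⇒ r8c7=8.
Step 37. [r2c7∈{6}] r2c7's peers cover all but 6 ⇒ r2c7=6.
Step 38. [r5c2∈{4}] only 4 remains possible at r5c2, so r5c2=4.
Step 39. [r6c9∈{7}] only 7 remains possible at r6c9. So r6c9=7.
Step 40. [r8c4∈{3}] r8c4 is down to just 3. So r8c4=3.
Step 41. [r3c5∈{3}] nothing but 3 survives at r3c5, so r3c5=3.
Step 42. [r9c8∈{3}] only 3 remains possible at r9c8. So r9c8=3.
Step 43. [r9c2∈{1}] r9c2's peers cover all but 1. So r9c2=1.
Step 44. [r2c6∈{8}] nothing but 8 survives at r2c6. So r2c6=8.
Step 45. [r5c8∈{2}] r5c8 is down to just 2 ⇒ r5c8=2.
Step 46. [r7c2∈{8}] nothing but 8 survives at r7c2, so r7c2=8.
Step 47. [r4c1∈{7}] nothing but 7 survives at r4c1. So r4c1=7.
Step 48. [r1c5∈{4}] r1c5 has the single candidate 4. So r1c5=4.
Step 49. [r1c7∈{5}] r1c7 is down to just 5. So r1c7=5.

Answer: 1 6 8 2 4 9 5 7 3 / 2 3 7 1 5 8 6 9 4 / 9 5 4 6 3 7 1 8 2 / 7 9 1 8 2 3 4 6 5 / 5 4 6 9 7 1 3 2 8 / 8 2 3 5 6 4 9 1 7 / 3 8 2 4 1 6 7 5 9 / 6 7 5 3 9 2 8 4 1 / 4 1 9 7 8 5 2 3 6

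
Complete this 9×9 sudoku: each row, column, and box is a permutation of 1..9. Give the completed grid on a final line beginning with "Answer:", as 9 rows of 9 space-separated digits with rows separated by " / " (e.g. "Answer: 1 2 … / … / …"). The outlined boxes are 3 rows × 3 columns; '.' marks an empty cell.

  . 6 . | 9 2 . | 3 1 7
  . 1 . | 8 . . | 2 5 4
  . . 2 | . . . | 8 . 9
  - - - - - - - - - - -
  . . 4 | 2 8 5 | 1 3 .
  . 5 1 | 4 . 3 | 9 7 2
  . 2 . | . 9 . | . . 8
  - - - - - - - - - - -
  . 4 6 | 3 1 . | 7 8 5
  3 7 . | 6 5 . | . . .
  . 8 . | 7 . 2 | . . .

Step 1. [r6c6∈{1,6,7}] box 5 places 7 nowhere but r6c6 ⇒ r6c6=7.
Step 2. [r8c3∈{9}] r8c3 has the single candidate 9. So r8c3=9.
Step 3. [r8c7∈{4}] r8c7 has the single candidate 4. So r8c7=4.
Step 4. [r4c1∈{6,7,9}] 7 has one home in row 4: r4c1 ⇒ r4c1=7.
Step 5. [r3c5∈{3,4,6,7}] row 3 places 7 nowhere but r3c5, so r3c5=7.
Step 6. [r3c6∈{1,4,6}] in col 6, 1 fits only at r3c6, so r3c6=1.
Step 7. [r4c9∈{6}] r4c9 has the single candidate 6, so r4c9=6.
Step 8. [r3c1∈{4,5}] 4 has one home in row 3: r3c1, so r3c1=4.
Step 9. [r9c3∈{5}] r9c3 has the single candidate 5, so r9c3=5.
Step 10. [r5c1∈{6,8}] in row 5, 8 fits only at r5c1, so r5c1=8.
Step 11. [r2c5∈{3,6}] r2c5 is the only open cell in col 5 admitting 3 ⇒ r2c5=3.
Step 12. [r9c1∈{1}] r9c1 has the single candidate 1 ⇒ r9c1=1.
Step 13. [r9c7∈{6}] r9c7 has the single candidate 6, so r9c7=6.
Step 14. [r8c8∈{2}] only 2 remains possible at r8c8, so r8c8=2.
Step 15. [r6c7∈{5}] r6c7 has the single candidate 5. So r6c7=5.
Step 16. [r4c2∈{9}] r4c2's peers cover all but 9, so r4c2=9.
Step 17. [r3c4∈{5}] nothing but 5 survives at r3c4. So r3c4=5.
Step 18. [r2c1∈{9}] r2c1's peers cover all but 9, so r2c1=9.
Step 19. [r6c1∈{6}] r6c1's peers cover all but 6 ⇒ r6c1=6.
Step 20. [r1c6∈{4}] r1c6 is down to just 4. So r1c6=4.
Step 21. [r7c1∈{2}] only 2 remains possible at r7c1 ⇒ r7c1=2.
Step 22. [r9c5∈{4}] r9c5 is down to just 4 ⇒ r9c5=4.
Step 23. [r2c3∈{7}] r2c3 is down to just 7 ⇒ r2c3=7.
Step 24. [r7c6∈{9}] nothing but 9 survives at r7c6 ⇒ r7c6=9.
Step 25. [r6c3∈{3}] r6c3 has the single candidate 3. So r6c3=3.
Step 26. [r8c9∈{1}] only 1 remains possible at r8c9 ⇒ r8c9=1.
Step 27. [r6c8∈{4}] only 4 remains possible at r6c8, so r6c8=4.
Step 28. [r9c8∈{9}] only 9 remains possible at r9c8 ⇒ r9c8=9.
Step 29. [r3c2∈{3}] nothing but 3 survives at r3c2. So r3c2=3.
Step 30. [r2c6∈{6}] r2c6 is down to just 6 ⇒ r2c6=6.
Step 31. [r6c4∈{1}] r6c4 is down to just 1 ⇒ r6c4=1.
Step 32. [r3c8∈{6}] r3c8's peers cover all but 6, so r3c8=6.
Step 33. [r1c1∈{5}] r1c1 has the single candidate 5. So r1c1=5.
Step 34. [r1c3∈{8}] r1c3 is down to just 8. So r1c3=8.
Step 35. [r9c9∈{3}] only 3 remains possible at r9c9, so r9c9=3.
Step 36. [r8c6∈{8}] r8c6's peers cover all but 8, so r8c6=8.
Step 37. [r5c5∈{6}] r5c5's peers cover all but 6. So r5c5=6.

Answer: 5 6 8 9 2 4 3 1 7 / 9 1 7 8 3 6 2 5 4 / 4 3 2 5 7 1 8 6 9 / 7 9 4 2 8 5 1 3 6 / 8 5 1 4 6 3 9 7 2 / 6 2 3 1 9 7 5 4 8 / 2 4 6 3 1 9 7 8 5 / 3 7 9 6 5 8 4 2 1 / 1 8 5 7 4 2 6 9 3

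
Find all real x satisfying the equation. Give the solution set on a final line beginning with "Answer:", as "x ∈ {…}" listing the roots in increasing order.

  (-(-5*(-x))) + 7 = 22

Step 1. [(-(-5*(-x))) + 7 = 22] 7 comes off first (subtract 7) ⇒ sub: -(-5*(-x)) = 15.
Step 2. [-(-5*(-x)) = 15] LHS negated; negate both sides ⇒ neg: -5*(-x) = -15.
Step 3. [-5*(-x) = -15] -5·(inner) — divide through by -5. So div: -x = 3.
Step 4. [-x = 3] flip signs both sides, so neg: x = -3.

Answer: x ∈ {-3}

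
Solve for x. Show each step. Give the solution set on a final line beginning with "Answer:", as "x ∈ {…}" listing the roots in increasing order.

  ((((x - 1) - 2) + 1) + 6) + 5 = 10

Step 1. [((((x - 1) - 2) + 1) + 6) + 5 = 10] the outer +5 inverts by subtracting 5, so sub: (((x - 1) - 2) + 1) + 6 = 5.
Step 2. [(((x - 1) - 2) + 1) + 6 = 5] 6 comes off first (subtract 6), so sub: ((x - 1) - 2) + 1 = -1.
Step 3. [((x - 1) - 2) + 1 = -1] subtract 1: x sits inside (… + 1), so sub: (x - 1) - 2 = -2.
Step 4. [(x - 1) - 2 = -2] add 2: x sits inside (… - 2). So sub: x - 1 = 0.
Step 5. [x - 1 = 0] the outer -1 inverts by adding 1 ⇒ sub: x = 1.

Answer: x ∈ {1}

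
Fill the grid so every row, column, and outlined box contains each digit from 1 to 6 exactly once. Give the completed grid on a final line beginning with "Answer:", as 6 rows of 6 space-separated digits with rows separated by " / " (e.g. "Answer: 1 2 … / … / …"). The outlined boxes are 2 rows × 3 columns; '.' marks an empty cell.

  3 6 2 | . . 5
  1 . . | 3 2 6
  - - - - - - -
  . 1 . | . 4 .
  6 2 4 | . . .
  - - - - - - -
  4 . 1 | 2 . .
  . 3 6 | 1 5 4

Step 1. [r5c6∈{3}] r5c6's peers cover all but 3 ⇒ r5c6=3.
Step 2. [r2c3∈{5}] r2c3 is down to just 5, so r2c3=5.
Step 3. [r4c4∈{5}] r4c4 has the single candidate 5. So r4c4=5.
Step 4. [r1c5∈{1}] only 1 remains possible at r1c5, so r1c5=1.
Step 5. [r5c2∈{5}] only 5 remains possible at r5c2 ⇒ r5c2=5.
Step 6. [r4c6∈{1}] only 1 remains possible at r4c6. So r4c6=1.
Step 7. [r3c4∈{6}] r3c4 is down to just 6 ⇒ r3c4=6.
Step 8. [r2c2∈{4}] nothing but 4 survives at r2c2 ⇒ r2c2=4.
Step 9. [r5c5∈{6}] r5c5 has the single candidate 6 ⇒ r5c5=6.
Step 10. [r4c5∈{3}] r4c5 has the single candidate 3 ⇒ r4c5=3.
Step 11. [r3c3∈{3}] r3c3 has the single candidate 3. So r3c3=3.
Step 12. [r1c4∈{4}] only 4 remains possible at r1c4. So r1c4=4.
Step 13. [r6c1∈{2}] r6c1's peers cover all but 2, so r6c1=2.
Step 14. [r3c6∈{2}] r3c6's peers cover all but 2 ⇒ r3c6=2.
Step 15. [r3c1∈{5}] r3c1's peers cover all but 5 ⇒ r3c1=5.

Answer: 3 6 2 4 1 5 / 1 4 5 3 2 6 / 5 1 3 6 4 2 / 6 2 4 5 3 1 / 4 5 1 2 6 3 / 2 3 6 1 5 4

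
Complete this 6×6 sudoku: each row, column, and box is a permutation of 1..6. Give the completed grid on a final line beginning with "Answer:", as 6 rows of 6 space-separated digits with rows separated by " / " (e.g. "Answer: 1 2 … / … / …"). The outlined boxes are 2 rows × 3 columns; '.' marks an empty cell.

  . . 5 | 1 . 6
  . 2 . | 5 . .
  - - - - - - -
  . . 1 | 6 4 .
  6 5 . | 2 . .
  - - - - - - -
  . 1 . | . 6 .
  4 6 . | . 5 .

Step 1. [r1c1∈{3}] r1c1 has the single candidate 3 ⇒ r1c1=3.
Step 2. [r6c4∈{3}] only 3 remains possible at r6c4 ⇒ r6c4=3.
Step 3. [r2c6∈{3,4}] r2c6 is the only open cell in box 2 admitting 4 ⇒ r2c6=4.
Step 4. [r6c3∈{2}] nothing but 2 survives at r6c3. So r6c3=2.
Step 5. [r3c2∈{3}] only 3 remains possible at r3c2. So r3c2=3.
Step 6. [r4c5∈{1,3}] 1 has one home in col 5: r4c5. So r4c5=1.
Step 7. [r2c3∈{6}] r2c3 has the single candidate 6. So r2c3=6.
Step 8. [r5c6∈{2}] r5c6 is down to just 2, so r5c6=2.
Step 9. [r4c6∈{3}] r4c6's peers cover all but 3, so r4c6=3.
Step 10. [r5c3∈{3}] only 3 remains possible at r5c3, so r5c3=3.
Step 11. [r6c6∈{1}] r6c6's peers cover all but 1. So r6c6=1.
Step 12. [r4c3∈{4}] only 4 remains possible at r4c3, so r4c3=4.
Step 13. [r1c2∈{4}] nothing but 4 survives at r1c2. So r1c2=4.
Step 14. [r2c5∈{3}] r2c5's peers cover all but 3. So r2c5=3.
Step 15. [r1c5∈{2}] r1c5 is down to just 2. So r1c5=2.
Step 16. [r2c1∈{1}] r2c1 is down to just 1. So r2c1=1.
Step 17. [r5c4∈{4}] r5c4 is down to just 4, so r5c4=4.
Step 18. [r3c1∈{2}] r3c1 has the single candidate 2, so r3c1=2.
Step 19. [r3c6∈{5}] nothing but 5 survives at r3c6 ⇒ r3c6=5.
Step 20. [r5c1∈{5}] r5c1 has the single candidate 5. So r5c1=5.

Answer: 3 4 5 1 2 6 / 1 2 6 5 3 4 / 2 3 1 6 4 5 / 6 5 4 2 1 3 / 5 1 3 4 6 2 / 4 6 2 3 5 1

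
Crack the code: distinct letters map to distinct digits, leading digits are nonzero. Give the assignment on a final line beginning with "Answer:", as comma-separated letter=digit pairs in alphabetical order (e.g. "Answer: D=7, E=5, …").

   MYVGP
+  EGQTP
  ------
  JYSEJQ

Step 1. [col 1: P + P ≡ Q (mod 10)] Q=8 is one option consistent with column 1 (P + P ≡ Q (mod 10), carry-in 0) — take it. So Q=8.
Step 2. [col 1: P + P ≡ Q (mod 10)] no forcing yet in column 1 (carry-in 0); P=4 is free and consistent — try it ⇒ P=4.
Step 3. [col 2: G + T ≡ J (mod 10)] several values work for T in column 2 (G + T ≡ J (mod 10), carry-in 0); try T=6. So T=6.
Step 4. [col 2: G + T ≡ J (mod 10)] G=5 is one option consistent with column 2 (G + T ≡ J (mod 10), carry-in 0) — take it, so G=5.
Step 5. [col 2: G + T ≡ J (mod 10)] column 2: given G=5, T=6, carry-in 0, and digits 4,5,6,8 already taken and all letters distinct, G+T≡J (mod 10) forces J=1. So J=1.
Step 6. [col 3: V + Q ≡ E (mod 10)] several values work for V in column 3 (V + Q ≡ E (mod 10), carry-in 1); try V=0 ⇒ V=0.
Step 7. [col 3: V + Q ≡ E (mod 10)] from column 3 (V=0, Q=8, carry-in 1, digits 0,1,4,5,6,8 already taken and all letters distinct): E must equal 9, so E=9.
Step 8. [col 4: Y + G ≡ S (mod 10)] column 4 (Y + G ≡ S (mod 10), carry-in 0) doesn't pin S yet; pick S=7 and continue. So S=7.
Step 9. [col 4: Y + G ≡ S (mod 10)] from column 4 (G=5, S=7, carry-in 0, digits 0,1,4,5,6,7,8,9 already taken and all letters distinct): Y must equal 2. So Y=2.
Step 10. [col 5: M + E ≡ Y (mod 10)] from column 5 (E=9, Y=2, carry-in 0, digits 0,1,2,4,5,6,7,8,9 already taken and all letters distinct): M must equal 3, so M=3.

Answer: E=9, G=5, J=1, M=3, P=4, Q=8, S=7, T=6, V=0, Y=2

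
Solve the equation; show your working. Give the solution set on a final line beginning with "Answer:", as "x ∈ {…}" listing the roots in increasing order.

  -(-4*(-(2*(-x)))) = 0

Step 1. [-(-4*(-(2*(-x)))) = 0] LHS negated; negate both sides. So neg: -4*(-(2*(-x))) = 0.
Step 2. [-4*(-(2*(-x))) = 0] -4 out front; divide by -4, so div: -(2*(-x)) = 0.
Step 3. [-(2*(-x)) = 0] flip signs both sides ⇒ neg: 2*(-x) = 0.
Step 4. [2*(-x) = 0] divide by the outer 2 ⇒ div: -x = 0.
Step 5. [-x = 0] leading − — multiply by −1, so neg: x = 0.

Answer: x ∈ {0}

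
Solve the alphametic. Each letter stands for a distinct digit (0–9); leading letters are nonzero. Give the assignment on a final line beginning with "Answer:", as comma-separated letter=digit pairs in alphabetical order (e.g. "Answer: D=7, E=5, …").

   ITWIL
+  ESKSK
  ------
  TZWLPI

Step 1. [col 1: L + K ≡ I (mod 10)] several values work for I in column 1 (L + K ≡ I (mod 10), carry-in 0); try I=4. So I=4.
Step 2. [col 1: L + K ≡ I (mod 10)] several values work for L in column 1 (L + K ≡ I (mod 10), carry-in 0); try L=6. So L=6.
Step 3. [col 1: L + K ≡ I (mod 10)] from column 1 (L=6, I=4, carry-in 0, digits 4,6 already taken and all letters distinct): K must equal 8 ⇒ K=8.
Step 4. [col 2: I + S ≡ P (mod 10)] no forcing yet in column 2 (carry-in 1); S=5 is free and consistent — try it ⇒ S=5.
Step 5. [col 2: I + S ≡ P (mod 10)] from column 2 (I=4, S=5, carry-in 1, digits 4,5,6,8 already taken and all letters distinct): P must equal 0. So P=0.
Step 6. [col 3: W + K ≡ L (mod 10)] column 3 reads W+K+carry(1)=L with K=8, L=6; with digits 0,4,5,6,8 already taken and all letters distinct, the only value for W is 7, so W=7.
Step 7. [col 4: T + S ≡ W (mod 10)] column 4 reads T+S+carry(1)=W with S=5, W=7; with digits 0,4,5,6,7,8 already taken and all letters distinct, the only value for T is 1. So T=1.
Step 8. [col 5: I + E ≡ Z (mod 10)] in column 5 we have I+E≡Z with carry-in 0; given I=4 and digits 0,1,4,5,6,7,8 already taken and all letters distinct, that pins E to 9. So E=9.
Step 9. [col 5: I + E ≡ Z (mod 10)] in column 5 we have I+E≡Z with carry-in 0; given I=4, E=9 and digits 0,1,4,5,6,7,8,9 already taken and all letters distinct, that pins Z to 3, so Z=3.

Answer: E=9, I=4, K=8, L=6, P=0, S=5, T=1, W=7, Z=3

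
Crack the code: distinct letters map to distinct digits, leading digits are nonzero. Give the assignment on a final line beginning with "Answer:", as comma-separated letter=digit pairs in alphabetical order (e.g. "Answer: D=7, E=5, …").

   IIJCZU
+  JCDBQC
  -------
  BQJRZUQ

Step 1. [col 1: U + C ≡ Q (mod 10)] several values work for U in column 1 (U + C ≡ Q (mod 10), carry-in 0); try U=6, so U=6.
Step 2. [B] adding two 6-digit numbers gives at most 6+1 digits, and here it does — B is that final carry and must be 1, so B=1.
Step 3. [col 1: U + C ≡ Q (mod 10)] Q=0 is one option consistent with column 1 (U + C ≡ Q (mod 10), carry-in 0) — take it ⇒ Q=0.
Step 4. [col 1: U + C ≡ Q (mod 10)] column 1 reads U+C+carry(0)=Q with U=6, Q=0; with digits 0,1,6 already taken and all letters distinct, the only value for C is 4 ⇒ C=4.
Step 5. [col 2: Z + Q ≡ U (mod 10)] in column 2 we have Z+Q≡U with carry-in 1; given Q=0, U=6 and digits 0,1,4,6 already taken and all letters distinct, that pins Z to 5, so Z=5.
Step 6. [col 4: J + D ≡ R (mod 10)] column 4 (J + D ≡ R (mod 10), carry-in 0) doesn't pin D yet; pick D=2 and continue. So D=2.
Step 7. [col 4: J + D ≡ R (mod 10)] from column 4 (D=2, carry-in 0, digits 0,1,2,4,5,6 already taken and all letters distinct): J must equal 7 ⇒ J=7.
Step 8. [col 4: J + D ≡ R (mod 10)] column 4 reads J+D+carry(0)=R with J=7, D=2; with digits 0,1,2,4,5,6,7 already taken and all letters distinct, the only value for R is 9. So R=9.
Step 9. [col 5: I + C ≡ J (mod 10)] column 5: given C=4, J=7, carry-in 0, and digits 0,1,2,4,5,6,7,9 already taken and all letters distinct, I+C≡J (mod 10) forces I=3 ⇒ I=3.

Answer: B=1, C=4, D=2, I=3, J=7, Q=0, R=9, U=6, Z=5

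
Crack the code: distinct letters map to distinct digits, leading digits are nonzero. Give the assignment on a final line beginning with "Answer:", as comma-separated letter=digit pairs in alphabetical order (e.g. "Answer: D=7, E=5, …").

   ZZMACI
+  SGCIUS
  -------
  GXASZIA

Step 1. [col 1: I + S ≡ A (mod 10)] no forcing yet in column 1 (carry-in 0); I=9 is free and consistent — try it, so I=9.
Step 2. [col 1: I + S ≡ A (mod 10)] S=8 is one option consistent with column 1 (I + S ≡ A (mod 10), carry-in 0) — take it. So S=8.
Step 3. [G] the sum has 7 digits but both addends have 6; that extra leading digit G is the final carry, namely 1, so G=1.
Step 4. [col 1: I + S ≡ A (mod 10)] in column 1 we have I+S≡A with carry-in 0; given I=9, S=8 and digits 1,8,9 already taken and all letters distinct, that pins A to 7 ⇒ A=7.
Step 5. [col 2: C + U ≡ I (mod 10)] no forcing yet in column 2 (carry-in 1); U=3 is free and consistent — try it. So U=3.
Step 6. [col 2: C + U ≡ I (mod 10)] column 2 reads C+U+carry(1)=I with U=3, I=9; with digits 1,3,7,8,9 already taken and all letters distinct, the only value for C is 5. So C=5.
Step 7. [col 3: A + I ≡ Z (mod 10)] column 3: given A=7, I=9, carry-in 0, and digits 1,3,5,7,8,9 already taken and all letters distinct, A+I≡Z (mod 10) forces Z=6 ⇒ Z=6.
Step 8. [col 4: M + C ≡ S (mod 10)] in column 4 we have M+C≡S with carry-in 1; given C=5, S=8 and digits 1,3,5,6,7,8,9 already taken and all letters distinct, that pins M to 2 ⇒ M=2.
Step 9. [col 6: Z + S ≡ X (mod 10)] from column 6 (Z=6, S=8, carry-in 0, digits 1,2,3,5,6,7,8,9 already taken and all letters distinct): X must equal 4 ⇒ X=4.

Answer: A=7, C=5, G=1, I=9, M=2, S=8, U=3, X=4, Z=6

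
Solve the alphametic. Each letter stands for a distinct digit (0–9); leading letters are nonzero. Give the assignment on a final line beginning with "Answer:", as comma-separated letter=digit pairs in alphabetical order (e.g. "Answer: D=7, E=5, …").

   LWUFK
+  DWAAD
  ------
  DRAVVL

Step 1. [col 1: K + D ≡ L (mod 10)] no forcing yet in column 1 (carry-in 0); D=1 is free and consistent — try it ⇒ D=1.
Step 2. [col 1: K + D ≡ L (mod 10)] L=9 is one option consistent with column 1 (K + D ≡ L (mod 10), carry-in 0) — take it. So L=9.
Step 3. [col 1: K + D ≡ L (mod 10)] column 1 reads K+D+carry(0)=L with D=1, L=9; with digits 1,9 already taken and all letters distinct, the only value for K is 8 ⇒ K=8.
Step 4. [col 2: F + A ≡ V (mod 10)] F=5 is one option consistent with column 2 (F + A ≡ V (mod 10), carry-in 0) — take it. So F=5.
Step 5. [col 2: F + A ≡ V (mod 10)] several values work for V in column 2 (F + A ≡ V (mod 10), carry-in 0); try V=2. So V=2.
Step 6. [col 2: F + A ≡ V (mod 10)] column 2: given F=5, V=2, carry-in 0, and digits 1,2,5,8,9 already taken and all letters distinct, F+A≡V (mod 10) forces A=7, so A=7.
Step 7. [col 3: U + A ≡ V (mod 10)] column 3: given A=7, V=2, carry-in 1, and digits 1,2,5,7,8,9 already taken and all letters distinct, U+A≡V (mod 10) forces U=4 ⇒ U=4.
Step 8. [col 4: W + W ≡ A (mod 10)] column 4 reads W+W+carry(1)=A with A=7; with digits 1,2,4,5,7,8,9 already taken and all letters distinct, the only value for W is 3 ⇒ W=3.
Step 9. [col 5: L + D ≡ R (mod 10)] column 5 reads L+D+carry(0)=R with L=9, D=1; with digits 1,2,3,4,5,7,8,9 already taken and all letters distinct, the only value for R is 0 ⇒ R=0.

Answer: A=7, D=1, F=5, K=8, L=9, R=0, U=4, V=2, W=3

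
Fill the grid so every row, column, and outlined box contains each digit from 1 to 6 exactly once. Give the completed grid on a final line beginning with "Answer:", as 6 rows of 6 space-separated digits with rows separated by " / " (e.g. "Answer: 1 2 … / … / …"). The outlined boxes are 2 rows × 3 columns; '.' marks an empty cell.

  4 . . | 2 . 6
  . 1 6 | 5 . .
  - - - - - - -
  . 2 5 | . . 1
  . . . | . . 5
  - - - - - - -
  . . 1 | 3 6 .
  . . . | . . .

Step 1. [r6c3∈{2,3,4}] 2 has one home in col 3: r6c3, so r6c3=2.
Step 2. [r6c6∈{4}] only 4 remains possible at r6c6. So r6c6=4.
Step 3. [r1c3∈{3}] r1c3 has the single candidate 3, so r1c3=3.
Step 4. [r2c5∈{3,4}] row 2 places 4 nowhere but r2c5, so r2c5=4.
Step 5. [r6c5∈{1,5}] col 5 places 5 nowhere but r6c5 ⇒ r6c5=5.
Step 6. [r3c4∈{4,6}] 4 has one home in row 3: r3c4, so r3c4=4.
Step 7. [r3c1∈{3,6}] r3c1 is the only open cell in row 3 admitting 6. So r3c1=6.
Step 8. [r5c2∈{4,5}] in row 5, 4 fits only at r5c2 ⇒ r5c2=4.
Step 9. [r4c2∈{3}] r4c2 has the single candidate 3. So r4c2=3.
Step 10. [r6c4∈{1}] r6c4 is down to just 1. So r6c4=1.
Step 11. [r1c5∈{1}] nothing but 1 survives at r1c5 ⇒ r1c5=1.
Step 12. [r4c5∈{2}] nothing but 2 survives at r4c5, so r4c5=2.
Step 13. [r6c2∈{6}] r6c2 has the single candidate 6, so r6c2=6.
Step 14. [r5c6∈{2}] r5c6's peers cover all but 2 ⇒ r5c6=2.
Step 15. [r4c3∈{4}] only 4 remains possible at r4c3. So r4c3=4.
Step 16. [r3c5∈{3}] r3c5 has the single candidate 3 ⇒ r3c5=3.
Step 17. [r1c2∈{5}] r1c2 has the single candidate 5, so r1c2=5.
Step 18. [r6c1∈{3}] r6c1 is down to just 3 ⇒ r6c1=3.
Step 19. [r2c6∈{3}] only 3 remains possible at r2c6 ⇒ r2c6=3.
Step 20. [r4c4∈{6}] r4c4 has the single candidate 6, so r4c4=6.
Step 21. [r4c1∈{1}] r4c1 is down to just 1. So r4c1=1.
Step 22. [r5c1∈{5}] nothing but 5 survives at r5c1. So r5c1=5.
Step 23. [r2c1∈{2}] r2c1 has the single candidate 2 ⇒ r2c1=2.

Answer: 4 5 3 2 1 6 / 2 1 6 5 4 3 / 6 2 5 4 3 1 / 1 3 4 6 2 5 / 5 4 1 3 6 2 / 3 6 2 1 5 4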